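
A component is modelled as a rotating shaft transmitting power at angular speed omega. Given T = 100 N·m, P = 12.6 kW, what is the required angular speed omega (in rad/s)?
Model: a rotating shaft transmitting power at angular speed omega, so P = T·omega.
Solve for omega: omega = P / T.
Convert to SI units:
  P = 12.6 kW = 12600 W
Substitute:
  omega = 12600 / 100
  omega = 126 rad/s
Final answer: omega = 126 rad/s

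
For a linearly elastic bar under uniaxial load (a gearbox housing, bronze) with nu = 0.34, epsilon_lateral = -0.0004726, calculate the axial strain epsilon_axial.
Model: a linearly elastic bar under uniaxial load, so epsilon_lateral = -nu·epsilon_axial.
Solve for epsilon_axial: epsilon_axial = -epsilon_lateral / nu.
Substitute:
  epsilon_axial = -(-0.0004726) / 0.34
  epsilon_axial = 0.00139
Final answer: epsilon_axial = 0.00139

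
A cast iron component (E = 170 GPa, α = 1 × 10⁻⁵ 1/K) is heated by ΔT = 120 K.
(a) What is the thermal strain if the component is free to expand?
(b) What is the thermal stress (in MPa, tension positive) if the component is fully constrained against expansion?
(a) Free thermal strain ε_th = α·ΔT = (1 × 10⁻⁵) × 120 = 0.0012
(b) Fully constrained, the expansion is suppressed, so σ = -E·α·ΔT. Convert E = 170 GPa = 1.7 × 10¹¹ Pa.
  σ = -(1.7 × 10¹¹) × (1 × 10⁻⁵) × 120 = -2.04 × 10⁸ Pa = -204 MPa (compressive)
Final answer: (a) ε_th = 0.0012, (b) σ = -204 MPa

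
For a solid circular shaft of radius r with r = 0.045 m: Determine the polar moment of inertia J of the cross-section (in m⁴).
Model: a solid circular shaft of radius r, so J = (π·r^4) / 2.
Substitute:
  J = (π × 0.045^4) / 2
  J = 6.441 × 10⁻⁶ m⁴
Final answer: J = 6.441 × 10⁻⁶ m⁴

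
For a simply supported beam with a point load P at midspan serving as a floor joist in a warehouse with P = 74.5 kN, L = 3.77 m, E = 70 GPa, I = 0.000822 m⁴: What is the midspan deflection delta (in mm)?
Model: a simply supported beam with a point load P at midspan, so delta = (P·L^3) / (48·E·I).
Convert to SI units:
  P = 74.5 kN = 74500 N
  E = 70 GPa = 7 × 10¹⁰ Pa
Substitute:
  delta = (74500 × 3.77^3) / (48 × (7 × 10¹⁰) × 0.000822)
  delta = 0.001445 m
Convert: delta = 0.001445 m = 1.445 mm
Final answer: delta = 1.445 mm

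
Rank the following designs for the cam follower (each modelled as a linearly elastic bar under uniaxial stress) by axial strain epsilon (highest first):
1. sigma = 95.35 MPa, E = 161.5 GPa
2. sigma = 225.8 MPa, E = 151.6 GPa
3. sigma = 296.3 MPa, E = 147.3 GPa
Model: a linearly elastic bar under uniaxial stress, so epsilon = sigma / E (SI units).
  Case 1: epsilon = (9.535 × 10⁷) / (1.615 × 10¹¹) = 0.0005904
  Case 2: epsilon = (2.258 × 10⁸) / (1.516 × 10¹¹) = 0.001489
  Case 3: epsilon = (2.963 × 10⁸) / (1.473 × 10¹¹) = 0.002012
Ordering: 0.002012 (case 3) > 0.001489 (case 2) > 0.0005904 (case 1)
Final answer: 3, 2, 1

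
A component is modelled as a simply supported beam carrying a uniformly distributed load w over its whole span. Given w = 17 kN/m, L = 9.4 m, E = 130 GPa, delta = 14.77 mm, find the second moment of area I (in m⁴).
Model: a simply supported beam carrying a uniformly distributed load w over its whole span, so delta = (5·w·L^4) / (384·E·I).
Solve for I: I = (5·w·L^4) / (384·delta·E).
Convert to SI units:
  w = 17 kN/m = 17000 N/m
  E = 130 GPa = 1.3 × 10¹¹ Pa
  delta = 14.77 mm = 0.01477 m
Substitute:
  I = (5 × 17000 × 9.4^4) / (384 × 0.01477 × (1.3 × 10¹¹))
  I = 0.0009001 m⁴
Final answer: I = 0.0009001 m⁴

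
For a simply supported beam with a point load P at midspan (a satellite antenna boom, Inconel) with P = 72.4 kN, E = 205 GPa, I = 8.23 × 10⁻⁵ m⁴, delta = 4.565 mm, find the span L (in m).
Model: a simply supported beam with a point load P at midspan, so delta = (P·L^3) / (48·E·I).
Solve for L: L = ((48·delta·E·I) / P)^(1/3).
Convert to SI units:
  P = 72.4 kN = 72400 N
  E = 205 GPa = 2.05 × 10¹¹ Pa
  delta = 4.565 mm = 0.004565 m
Substitute:
  L = ((48 × 0.004565 × (2.05 × 10¹¹) × (8.23 × 10⁻⁵)) / 72400)^(1/3)
  L = 3.71 m
Final answer: L = 3.71 m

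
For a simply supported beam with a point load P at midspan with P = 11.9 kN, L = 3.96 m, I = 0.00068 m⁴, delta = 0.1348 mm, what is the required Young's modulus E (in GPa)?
Model: a simply supported beam with a point load P at midspan, so delta = (P·L^3) / (48·E·I).
Solve for E: E = (P·L^3) / (48·delta·I).
Convert to SI units:
  P = 11.9 kN = 11900 N
  delta = 0.1348 mm = 0.0001348 m
Substitute:
  E = (11900 × 3.96^3) / (48 × 0.0001348 × 0.00068)
  E = 1.68 × 10¹¹ Pa
Convert: E = 1.68 × 10¹¹ Pa = 168 GPa
Final answer: E = 168 GPa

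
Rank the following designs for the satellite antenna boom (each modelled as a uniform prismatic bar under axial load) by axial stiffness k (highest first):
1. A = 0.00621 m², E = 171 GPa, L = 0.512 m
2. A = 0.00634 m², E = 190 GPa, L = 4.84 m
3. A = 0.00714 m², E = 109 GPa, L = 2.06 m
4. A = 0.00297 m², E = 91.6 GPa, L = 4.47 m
Model: a uniform prismatic bar under axial load, so k = (A·E) / L (SI units).
  Case 1: k = (0.00621 × (1.71 × 10¹¹)) / 0.512 = 2.074 × 10⁹ N/m = 2074 MN/m
  Case 2: k = (0.00634 × (1.9 × 10¹¹)) / 4.84 = 2.489 × 10⁸ N/m = 248.9 MN/m
  Case 3: k = (0.00714 × (1.09 × 10¹¹)) / 2.06 = 3.778 × 10⁸ N/m = 377.8 MN/m
  Case 4: k = (0.00297 × (9.16 × 10¹⁰)) / 4.47 = 6.086 × 10⁷ N/m = 60.86 MN/m
Ordering: 2074 MN/m (case 1) > 377.8 MN/m (case 3) > 248.9 MN/m (case 2) > 60.86 MN/m (case 4)
Final answer: 1, 3, 2, 4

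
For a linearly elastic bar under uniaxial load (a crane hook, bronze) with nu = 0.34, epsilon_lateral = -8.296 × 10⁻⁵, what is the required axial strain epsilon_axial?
Model: a linearly elastic bar under uniaxial load, so epsilon_lateral = -nu·epsilon_axial.
Solve for epsilon_axial: epsilon_axial = -epsilon_lateral / nu.
Substitute:
  epsilon_axial = -(-8.296 × 10⁻⁵) / 0.34
  epsilon_axial = 0.000244
Final answer: epsilon_axial = 0.000244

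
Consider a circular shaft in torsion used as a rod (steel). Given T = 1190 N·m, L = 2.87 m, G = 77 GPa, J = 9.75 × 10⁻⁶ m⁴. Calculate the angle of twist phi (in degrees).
Model: a circular shaft in torsion, so phi = (T·L) / (G·J).
Convert to SI units:
  G = 77 GPa = 7.7 × 10¹⁰ Pa
Substitute:
  phi = (1190 × 2.87) / ((7.7 × 10¹⁰) × (9.75 × 10⁻⁶))
  phi = 0.004549 rad
Convert to degrees: phi = 0.004549 × 180/π = 0.2606°
Final answer: phi = 0.2606°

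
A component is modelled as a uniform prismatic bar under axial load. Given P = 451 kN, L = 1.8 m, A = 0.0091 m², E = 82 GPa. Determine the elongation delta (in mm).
Model: a uniform prismatic bar under axial load, so delta = (P·L) / (A·E).
Convert to SI units:
  P = 451 kN = 451000 N
  E = 82 GPa = 8.2 × 10¹⁰ Pa
Substitute:
  delta = (451000 × 1.8) / (0.0091 × (8.2 × 10¹⁰))
  delta = 0.001088 m
Convert: delta = 0.001088 m = 1.088 mm
Final answer: delta = 1.088 mm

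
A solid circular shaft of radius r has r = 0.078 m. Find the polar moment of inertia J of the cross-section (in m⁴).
Model: a solid circular shaft of radius r, so J = (π·r^4) / 2.
Substitute:
  J = (π × 0.078^4) / 2
  J = 5.814 × 10⁻⁵ m⁴
Final answer: J = 5.814 × 10⁻⁵ m⁴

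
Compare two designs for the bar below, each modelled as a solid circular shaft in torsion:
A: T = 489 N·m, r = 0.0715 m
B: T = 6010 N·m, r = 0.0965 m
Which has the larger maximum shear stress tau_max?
Model: a solid circular shaft in torsion, so tau_max = (2·T) / (π·r^3) (SI units).
  A: tau_max = (2 × 489) / (π × 0.0715^3) = 851700 Pa = 0.8517 MPa
  B: tau_max = (2 × 6010) / (π × 0.0965^3) = 4.258 × 10⁶ Pa = 4.258 MPa
4.258 MPa > 0.8517 MPa, so B is larger.
Final answer: B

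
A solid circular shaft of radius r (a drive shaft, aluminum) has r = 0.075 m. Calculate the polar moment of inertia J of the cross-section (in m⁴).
Model: a solid circular shaft of radius r, so J = (π·r^4) / 2.
Substitute:
  J = (π × 0.075^4) / 2
  J = 4.97 × 10⁻⁵ m⁴
Final answer: J = 4.97 × 10⁻⁵ m⁴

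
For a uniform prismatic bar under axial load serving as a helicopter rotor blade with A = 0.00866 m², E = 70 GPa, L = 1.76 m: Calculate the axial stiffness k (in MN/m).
Model: a uniform prismatic bar under axial load, so k = (A·E) / L.
Convert to SI units:
  E = 70 GPa = 7 × 10¹⁰ Pa
Substitute:
  k = (0.00866 × (7 × 10¹⁰)) / 1.76
  k = 3.444 × 10⁸ N/m
Convert: k = 3.444 × 10⁸ N/m = 344.4 MN/m
Final answer: k = 344.4 MN/m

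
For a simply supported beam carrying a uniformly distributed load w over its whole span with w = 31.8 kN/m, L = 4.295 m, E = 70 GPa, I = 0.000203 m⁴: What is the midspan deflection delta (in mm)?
Model: a simply supported beam carrying a uniformly distributed load w over its whole span, so delta = (5·w·L^4) / (384·E·I).
Convert to SI units:
  w = 31.8 kN/m = 31800 N/m
  E = 70 GPa = 7 × 10¹⁰ Pa
Substitute:
  delta = (5 × 31800 × 4.295^4) / (384 × (7 × 10¹⁰) × 0.000203)
  delta = 0.009916 m
Convert: delta = 0.009916 m = 9.916 mm
Final answer: delta = 9.916 mm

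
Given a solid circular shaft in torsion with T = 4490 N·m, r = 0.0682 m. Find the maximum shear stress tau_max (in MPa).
Model: a solid circular shaft in torsion, so tau_max = (2·T) / (π·r^3).
Substitute:
  tau_max = (2 × 4490) / (π × 0.0682^3)
  tau_max = 9.011 × 10⁶ Pa
Convert: tau_max = 9.011 × 10⁶ Pa = 9.011 MPa
Final answer: tau_max = 9.011 MPa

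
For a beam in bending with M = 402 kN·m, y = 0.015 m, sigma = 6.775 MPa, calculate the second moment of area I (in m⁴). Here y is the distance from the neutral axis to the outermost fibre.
Model: a beam in bending, so sigma = (M·y) / I.
Solve for I: I = (M·y) / sigma.
Convert to SI units:
  M = 402 kN·m = 402000 N·m
  sigma = 6.775 MPa = 6.775 × 10⁶ Pa
Substitute:
  I = (402000 × 0.015) / (6.775 × 10⁶)
  I = 0.00089 m⁴
Final answer: I = 0.00089 m⁴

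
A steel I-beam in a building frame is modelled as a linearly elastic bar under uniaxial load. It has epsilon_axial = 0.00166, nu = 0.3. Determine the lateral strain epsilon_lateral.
Model: a linearly elastic bar under uniaxial load, so epsilon_lateral = -nu·epsilon_axial.
Substitute:
  epsilon_lateral = -(0.3 × 0.00166)
  epsilon_lateral = -0.000498
Final answer: epsilon_lateral = -0.000498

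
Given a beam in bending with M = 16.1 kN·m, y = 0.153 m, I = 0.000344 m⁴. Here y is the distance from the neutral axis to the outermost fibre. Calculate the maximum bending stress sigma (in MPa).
Model: a beam in bending, so sigma = (M·y) / I.
Convert to SI units:
  M = 16.1 kN·m = 16100 N·m
Substitute:
  sigma = (16100 × 0.153) / 0.000344
  sigma = 7.161 × 10⁶ Pa
Convert: sigma = 7.161 × 10⁶ Pa = 7.161 MPa
Final answer: sigma = 7.161 MPa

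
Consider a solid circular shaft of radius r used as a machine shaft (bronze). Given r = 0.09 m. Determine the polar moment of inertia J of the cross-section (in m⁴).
Model: a solid circular shaft of radius r, so J = (π·r^4) / 2.
Substitute:
  J = (π × 0.09^4) / 2
  J = 0.0001031 m⁴
Final answer: J = 0.0001031 m⁴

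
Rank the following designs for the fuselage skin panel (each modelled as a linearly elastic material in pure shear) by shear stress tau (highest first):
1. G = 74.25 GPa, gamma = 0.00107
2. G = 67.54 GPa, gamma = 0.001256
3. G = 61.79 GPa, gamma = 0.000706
Model: a linearly elastic material in pure shear, so tau = G·gamma (SI units).
  Case 1: tau = (7.425 × 10¹⁰) × 0.00107 = 7.945 × 10⁷ Pa = 79.45 MPa
  Case 2: tau = (6.754 × 10¹⁰) × 0.001256 = 8.483 × 10⁷ Pa = 84.83 MPa
  Case 3: tau = (6.179 × 10¹⁰) × 0.000706 = 4.362 × 10⁷ Pa = 43.62 MPa
Ordering: 84.83 MPa (case 2) > 79.45 MPa (case 1) > 43.62 MPa (case 3)
Final answer: 2, 1, 3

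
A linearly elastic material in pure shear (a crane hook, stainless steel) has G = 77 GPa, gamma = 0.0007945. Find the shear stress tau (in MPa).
Model: a linearly elastic material in pure shear, so tau = G·gamma.
Convert to SI units:
  G = 77 GPa = 7.7 × 10¹⁰ Pa
Substitute:
  tau = (7.7 × 10¹⁰) × 0.0007945
  tau = 6.118 × 10⁷ Pa
Convert: tau = 6.118 × 10⁷ Pa = 61.18 MPa
Final answer: tau = 61.18 MPa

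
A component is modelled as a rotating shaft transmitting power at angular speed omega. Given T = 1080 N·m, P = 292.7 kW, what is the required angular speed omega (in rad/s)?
Model: a rotating shaft transmitting power at angular speed omega, so P = T·omega.
Solve for omega: omega = P / T.
Convert to SI units:
  P = 292.7 kW = 292700 W
Substitute:
  omega = 292700 / 1080
  omega = 271 rad/s
Final answer: omega = 271 rad/s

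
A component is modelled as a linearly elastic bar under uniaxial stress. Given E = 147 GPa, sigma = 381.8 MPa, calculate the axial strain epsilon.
Model: a linearly elastic bar under uniaxial stress, so sigma = E·epsilon.
Solve for epsilon: epsilon = sigma / E.
Convert to SI units:
  E = 147 GPa = 1.47 × 10¹¹ Pa
  sigma = 381.8 MPa = 3.818 × 10⁸ Pa
Substitute:
  epsilon = (3.818 × 10⁸) / (1.47 × 10¹¹)
  epsilon = 0.002597
Final answer: epsilon = 0.002597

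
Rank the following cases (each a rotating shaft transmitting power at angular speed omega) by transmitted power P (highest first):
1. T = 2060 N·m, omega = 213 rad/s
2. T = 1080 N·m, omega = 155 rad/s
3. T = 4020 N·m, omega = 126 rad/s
Model: a rotating shaft transmitting power at angular speed omega, so P = T·omega (SI units).
  Case 1: P = 2060 × 213 = 438800 W = 438.8 kW
  Case 2: P = 1080 × 155 = 167400 W = 167.4 kW
  Case 3: P = 4020 × 126 = 506500 W = 506.5 kW
Ordering: 506.5 kW (case 3) > 438.8 kW (case 1) > 167.4 kW (case 2)
Final answer: 3, 1, 2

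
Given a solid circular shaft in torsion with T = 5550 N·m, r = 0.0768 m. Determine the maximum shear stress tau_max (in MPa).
Model: a solid circular shaft in torsion, so tau_max = (2·T) / (π·r^3).
Substitute:
  tau_max = (2 × 5550) / (π × 0.0768^3)
  tau_max = 7.8 × 10⁶ Pa
Convert: tau_max = 7.8 × 10⁶ Pa = 7.8 MPa
Final answer: tau_max = 7.8 MPa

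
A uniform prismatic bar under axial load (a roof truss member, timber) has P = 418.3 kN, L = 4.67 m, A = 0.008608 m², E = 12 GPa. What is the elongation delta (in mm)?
Model: a uniform prismatic bar under axial load, so delta = (P·L) / (A·E).
Convert to SI units:
  P = 418.3 kN = 418300 N
  E = 12 GPa = 1.2 × 10¹⁰ Pa
Substitute:
  delta = (418300 × 4.67) / (0.008608 × (1.2 × 10¹⁰))
  delta = 0.01891 m
Convert: delta = 0.01891 m = 18.91 mm
Final answer: delta = 18.91 mm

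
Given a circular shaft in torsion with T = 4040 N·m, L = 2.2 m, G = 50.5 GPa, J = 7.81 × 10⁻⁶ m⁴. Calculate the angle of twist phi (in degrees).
Model: a circular shaft in torsion, so phi = (T·L) / (G·J).
Convert to SI units:
  G = 50.5 GPa = 5.05 × 10¹⁰ Pa
Substitute:
  phi = (4040 × 2.2) / ((5.05 × 10¹⁰) × (7.81 × 10⁻⁶))
  phi = 0.02254 rad
Convert to degrees: phi = 0.02254 × 180/π = 1.291°
Final answer: phi = 1.291°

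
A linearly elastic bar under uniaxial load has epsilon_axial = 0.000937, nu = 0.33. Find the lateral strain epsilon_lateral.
Model: a linearly elastic bar under uniaxial load, so epsilon_lateral = -nu·epsilon_axial.
Substitute:
  epsilon_lateral = -(0.33 × 0.000937)
  epsilon_lateral = -0.0003092
Final answer: epsilon_lateral = -0.0003092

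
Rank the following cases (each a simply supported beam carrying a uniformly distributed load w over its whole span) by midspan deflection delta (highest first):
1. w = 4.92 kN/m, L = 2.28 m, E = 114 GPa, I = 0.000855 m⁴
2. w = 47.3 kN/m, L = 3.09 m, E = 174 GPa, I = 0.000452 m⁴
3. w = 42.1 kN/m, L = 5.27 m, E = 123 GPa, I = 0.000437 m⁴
Model: a simply supported beam carrying a uniformly distributed load w over its whole span, so delta = (5·w·L^4) / (384·E·I) (SI units).
  Case 1: delta = (5 × 4920 × 2.28^4) / (384 × (1.14 × 10¹¹) × 0.000855) = 1.776 × 10⁻⁵ m = 0.01776 mm
  Case 2: delta = (5 × 47300 × 3.09^4) / (384 × (1.74 × 10¹¹) × 0.000452) = 0.0007139 m = 0.7139 mm
  Case 3: delta = (5 × 42100 × 5.27^4) / (384 × (1.23 × 10¹¹) × 0.000437) = 0.007866 m = 7.866 mm
Ordering: 7.866 mm (case 3) > 0.7139 mm (case 2) > 0.01776 mm (case 1)
Final answer: 3, 2, 1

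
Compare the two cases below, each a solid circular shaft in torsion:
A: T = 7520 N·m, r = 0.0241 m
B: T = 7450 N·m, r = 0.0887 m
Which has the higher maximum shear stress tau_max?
Model: a solid circular shaft in torsion, so tau_max = (2·T) / (π·r^3) (SI units).
  A: tau_max = (2 × 7520) / (π × 0.0241^3) = 3.42 × 10⁸ Pa = 342 MPa
  B: tau_max = (2 × 7450) / (π × 0.0887^3) = 6.796 × 10⁶ Pa = 6.796 MPa
342 MPa > 6.796 MPa, so A is larger.
Final answer: A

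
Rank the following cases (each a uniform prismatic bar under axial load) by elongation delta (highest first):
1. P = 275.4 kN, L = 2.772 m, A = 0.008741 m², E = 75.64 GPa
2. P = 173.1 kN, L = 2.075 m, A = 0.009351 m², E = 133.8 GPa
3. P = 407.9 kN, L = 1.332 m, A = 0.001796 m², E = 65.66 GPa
Model: a uniform prismatic bar under axial load, so delta = (P·L) / (A·E) (SI units).
  Case 1: delta = (275400 × 2.772) / (0.008741 × (7.564 × 10¹⁰)) = 0.001155 m = 1.155 mm
  Case 2: delta = (173100 × 2.075) / (0.009351 × (1.338 × 10¹¹)) = 0.0002871 m = 0.2871 mm
  Case 3: delta = (407900 × 1.332) / (0.001796 × (6.566 × 10¹⁰)) = 0.004607 m = 4.607 mm
Ordering: 4.607 mm (case 3) > 1.155 mm (case 1) > 0.2871 mm (case 2)
Final answer: 3, 1, 2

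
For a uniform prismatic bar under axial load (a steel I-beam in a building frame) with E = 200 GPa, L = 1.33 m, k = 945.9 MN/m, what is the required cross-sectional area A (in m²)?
Model: a uniform prismatic bar under axial load, so k = (A·E) / L.
Solve for A: A = (k·L) / E.
Convert to SI units:
  E = 200 GPa = 2 × 10¹¹ Pa
  k = 945.9 MN/m = 9.459 × 10⁸ N/m
Substitute:
  A = ((9.459 × 10⁸) × 1.33) / (2 × 10¹¹)
  A = 0.00629 m²
Final answer: A = 0.00629 m²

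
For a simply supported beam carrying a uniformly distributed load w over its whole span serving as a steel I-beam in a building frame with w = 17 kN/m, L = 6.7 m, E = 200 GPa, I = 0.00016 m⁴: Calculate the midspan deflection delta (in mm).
Model: a simply supported beam carrying a uniformly distributed load w over its whole span, so delta = (5·w·L^4) / (384·E·I).
Convert to SI units:
  w = 17 kN/m = 17000 N/m
  E = 200 GPa = 2 × 10¹¹ Pa
Substitute:
  delta = (5 × 17000 × 6.7^4) / (384 × (2 × 10¹¹) × 0.00016)
  delta = 0.01394 m
Convert: delta = 0.01394 m = 13.94 mm
Final answer: delta = 13.94 mm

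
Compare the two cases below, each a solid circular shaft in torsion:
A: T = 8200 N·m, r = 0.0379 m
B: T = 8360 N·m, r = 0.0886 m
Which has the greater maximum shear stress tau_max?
Model: a solid circular shaft in torsion, so tau_max = (2·T) / (π·r^3) (SI units).
  A: tau_max = (2 × 8200) / (π × 0.0379^3) = 9.589 × 10⁷ Pa = 95.89 MPa
  B: tau_max = (2 × 8360) / (π × 0.0886^3) = 7.652 × 10⁶ Pa = 7.652 MPa
95.89 MPa > 7.652 MPa, so A is larger.
Final answer: A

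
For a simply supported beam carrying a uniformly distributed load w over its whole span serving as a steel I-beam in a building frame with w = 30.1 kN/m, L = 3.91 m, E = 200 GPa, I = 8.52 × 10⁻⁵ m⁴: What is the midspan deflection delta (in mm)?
Model: a simply supported beam carrying a uniformly distributed load w over its whole span, so delta = (5·w·L^4) / (384·E·I).
Convert to SI units:
  w = 30.1 kN/m = 30100 N/m
  E = 200 GPa = 2 × 10¹¹ Pa
Substitute:
  delta = (5 × 30100 × 3.91^4) / (384 × (2 × 10¹¹) × (8.52 × 10⁻⁵))
  delta = 0.005376 m
Convert: delta = 0.005376 m = 5.376 mm
Final answer: delta = 5.376 mm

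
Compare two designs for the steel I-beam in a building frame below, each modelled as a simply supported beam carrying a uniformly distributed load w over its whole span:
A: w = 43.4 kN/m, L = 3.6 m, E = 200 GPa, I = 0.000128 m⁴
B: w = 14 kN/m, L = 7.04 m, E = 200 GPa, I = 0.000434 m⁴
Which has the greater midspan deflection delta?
Model: a simply supported beam carrying a uniformly distributed load w over its whole span, so delta = (5·w·L^4) / (384·E·I) (SI units).
  A: delta = (5 × 43400 × 3.6^4) / (384 × (2 × 10¹¹) × 0.000128) = 0.003708 m = 3.708 mm
  B: delta = (5 × 14000 × 7.04^4) / (384 × (2 × 10¹¹) × 0.000434) = 0.005159 m = 5.159 mm
5.159 mm > 3.708 mm, so B is larger.
Final answer: B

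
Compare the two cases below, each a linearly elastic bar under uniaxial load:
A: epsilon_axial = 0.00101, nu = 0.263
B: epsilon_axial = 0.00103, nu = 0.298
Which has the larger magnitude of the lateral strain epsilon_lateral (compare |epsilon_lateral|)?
Model: a linearly elastic bar under uniaxial load, so epsilon_lateral = -nu·epsilon_axial (SI units).
  A: epsilon_lateral = -(0.263 × 0.00101) = -0.0002656
  B: epsilon_lateral = -(0.298 × 0.00103) = -0.0003069
|epsilon_lateral|: A = 0.0002656, B = 0.0003069, so B is larger in magnitude.
Final answer: B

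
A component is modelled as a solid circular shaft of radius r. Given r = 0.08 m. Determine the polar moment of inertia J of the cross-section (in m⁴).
Model: a solid circular shaft of radius r, so J = (π·r^4) / 2.
Substitute:
  J = (π × 0.08^4) / 2
  J = 6.434 × 10⁻⁵ m⁴
Final answer: J = 6.434 × 10⁻⁵ m⁴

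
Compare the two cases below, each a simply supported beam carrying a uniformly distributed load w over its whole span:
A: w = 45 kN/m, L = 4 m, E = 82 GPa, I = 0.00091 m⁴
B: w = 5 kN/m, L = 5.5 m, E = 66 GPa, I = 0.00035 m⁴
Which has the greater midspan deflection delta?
Model: a simply supported beam carrying a uniformly distributed load w over its whole span, so delta = (5·w·L^4) / (384·E·I) (SI units).
  A: delta = (5 × 45000 × 4^4) / (384 × (8.2 × 10¹⁰) × 0.00091) = 0.00201 m = 2.01 mm
  B: delta = (5 × 5000 × 5.5^4) / (384 × (6.6 × 10¹⁰) × 0.00035) = 0.002579 m = 2.579 mm
2.579 mm > 2.01 mm, so B is larger.
Final answer: B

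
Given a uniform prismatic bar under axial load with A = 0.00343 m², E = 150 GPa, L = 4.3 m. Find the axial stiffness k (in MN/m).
Model: a uniform prismatic bar under axial load, so k = (A·E) / L.
Convert to SI units:
  E = 150 GPa = 1.5 × 10¹¹ Pa
Substitute:
  k = (0.00343 × (1.5 × 10¹¹)) / 4.3
  k = 1.197 × 10⁸ N/m
Convert: k = 1.197 × 10⁸ N/m = 119.7 MN/m
Final answer: k = 119.7 MN/m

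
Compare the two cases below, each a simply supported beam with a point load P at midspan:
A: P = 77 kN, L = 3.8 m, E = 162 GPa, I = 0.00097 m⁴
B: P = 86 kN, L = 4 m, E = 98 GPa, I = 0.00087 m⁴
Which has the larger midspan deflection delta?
Model: a simply supported beam with a point load P at midspan, so delta = (P·L^3) / (48·E·I) (SI units).
  A: delta = (77000 × 3.8^3) / (48 × (1.62 × 10¹¹) × 0.00097) = 0.0005602 m = 0.5602 mm
  B: delta = (86000 × 4^3) / (48 × (9.8 × 10¹⁰) × 0.00087) = 0.001345 m = 1.345 mm
1.345 mm > 0.5602 mm, so B is larger.
Final answer: B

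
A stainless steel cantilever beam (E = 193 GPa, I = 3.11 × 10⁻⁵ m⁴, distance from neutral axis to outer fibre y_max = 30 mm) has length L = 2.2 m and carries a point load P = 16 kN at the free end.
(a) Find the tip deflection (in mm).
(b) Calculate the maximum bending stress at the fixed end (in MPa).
(a) Tip deflection of a cantilever with an end point load: δ = P·L^3 / (3·E·I). Convert P = 16 kN = 16000 N, E = 193 GPa = 1.93 × 10¹¹ Pa.
  δ = (16000 × 2.2^3) / (3 × (1.93 × 10¹¹) × (3.11 × 10⁻⁵)) = 0.009461 m = 9.461 mm
(b) Maximum bending moment at the fixed end: M = P·L = 16000 × 2.2 = 35200 N·m. Convert y_max = 30 mm = 0.03 m.
  σ = M·y_max / I = (35200 × 0.03) / (3.11 × 10⁻⁵) = 3.395 × 10⁷ Pa = 33.95 MPa
Final answer: (a) δ = 9.461 mm, (b) σ = 33.95 MPa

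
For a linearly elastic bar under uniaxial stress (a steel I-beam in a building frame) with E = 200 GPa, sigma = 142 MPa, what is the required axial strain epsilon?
Model: a linearly elastic bar under uniaxial stress, so sigma = E·epsilon.
Solve for epsilon: epsilon = sigma / E.
Convert to SI units:
  E = 200 GPa = 2 × 10¹¹ Pa
  sigma = 142 MPa = 1.42 × 10⁸ Pa
Substitute:
  epsilon = (1.42 × 10⁸) / (2 × 10¹¹)
  epsilon = 0.00071
Final answer: epsilon = 0.00071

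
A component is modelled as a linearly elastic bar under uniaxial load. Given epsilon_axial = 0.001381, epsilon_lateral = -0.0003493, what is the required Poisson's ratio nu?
Model: a linearly elastic bar under uniaxial load, so epsilon_lateral = -nu·epsilon_axial.
Solve for nu: nu = -epsilon_lateral / epsilon_axial.
Substitute:
  nu = -(-0.0003493) / 0.001381
  nu = 0.2529
Final answer: nu = 0.2529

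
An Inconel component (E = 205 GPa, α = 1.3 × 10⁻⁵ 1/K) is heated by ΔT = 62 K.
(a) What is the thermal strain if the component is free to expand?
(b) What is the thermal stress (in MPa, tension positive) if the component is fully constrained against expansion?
(a) Free thermal strain ε_th = α·ΔT = (1.3 × 10⁻⁵) × 62 = 0.000806
(b) Fully constrained, the expansion is suppressed, so σ = -E·α·ΔT. Convert E = 205 GPa = 2.05 × 10¹¹ Pa.
  σ = -(2.05 × 10¹¹) × (1.3 × 10⁻⁵) × 62 = -1.652 × 10⁸ Pa = -165.2 MPa (compressive)
Final answer: (a) ε_th = 0.000806, (b) σ = -165.2 MPa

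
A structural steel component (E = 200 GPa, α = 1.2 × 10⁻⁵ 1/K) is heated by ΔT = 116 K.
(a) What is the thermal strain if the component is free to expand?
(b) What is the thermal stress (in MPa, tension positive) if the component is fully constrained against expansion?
(a) Free thermal strain ε_th = α·ΔT = (1.2 × 10⁻⁵) × 116 = 0.001392
(b) Fully constrained, the expansion is suppressed, so σ = -E·α·ΔT. Convert E = 200 GPa = 2 × 10¹¹ Pa.
  σ = -(2 × 10¹¹) × (1.2 × 10⁻⁵) × 116 = -2.784 × 10⁸ Pa = -278.4 MPa (compressive)
Final answer: (a) ε_th = 0.001392, (b) σ = -278.4 MPa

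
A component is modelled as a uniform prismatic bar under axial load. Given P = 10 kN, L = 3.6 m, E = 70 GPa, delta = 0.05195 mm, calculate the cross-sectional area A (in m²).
Model: a uniform prismatic bar under axial load, so delta = (P·L) / (A·E).
Solve for A: A = (P·L) / (delta·E).
Convert to SI units:
  P = 10 kN = 10000 N
  E = 70 GPa = 7 × 10¹⁰ Pa
  delta = 0.05195 mm = 5.195 × 10⁻⁵ m
Substitute:
  A = (10000 × 3.6) / ((5.195 × 10⁻⁵) × (7 × 10¹⁰))
  A = 0.0099 m²
Final answer: A = 0.0099 m²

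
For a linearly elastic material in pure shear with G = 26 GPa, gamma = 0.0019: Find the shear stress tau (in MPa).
Model: a linearly elastic material in pure shear, so tau = G·gamma.
Convert to SI units:
  G = 26 GPa = 2.6 × 10¹⁰ Pa
Substitute:
  tau = (2.6 × 10¹⁰) × 0.0019
  tau = 4.94 × 10⁷ Pa
Convert: tau = 4.94 × 10⁷ Pa = 49.4 MPa
Final answer: tau = 49.4 MPa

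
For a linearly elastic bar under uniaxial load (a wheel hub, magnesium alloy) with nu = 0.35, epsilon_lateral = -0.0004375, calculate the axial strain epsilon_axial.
Model: a linearly elastic bar under uniaxial load, so epsilon_lateral = -nu·epsilon_axial.
Solve for epsilon_axial: epsilon_axial = -epsilon_lateral / nu.
Substitute:
  epsilon_axial = -(-0.0004375) / 0.35
  epsilon_axial = 0.00125
Final answer: epsilon_axial = 0.00125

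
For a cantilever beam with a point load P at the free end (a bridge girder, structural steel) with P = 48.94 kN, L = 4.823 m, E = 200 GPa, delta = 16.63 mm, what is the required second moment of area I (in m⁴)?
Model: a cantilever beam with a point load P at the free end, so delta = (P·L^3) / (3·E·I).
Solve for I: I = (P·L^3) / (3·delta·E).
Convert to SI units:
  P = 48.94 kN = 48940 N
  E = 200 GPa = 2 × 10¹¹ Pa
  delta = 16.63 mm = 0.01663 m
Substitute:
  I = (48940 × 4.823^3) / (3 × 0.01663 × (2 × 10¹¹))
  I = 0.0005503 m⁴
Final answer: I = 0.0005503 m⁴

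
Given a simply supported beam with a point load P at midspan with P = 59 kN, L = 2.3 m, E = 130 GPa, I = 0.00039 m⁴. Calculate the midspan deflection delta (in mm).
Model: a simply supported beam with a point load P at midspan, so delta = (P·L^3) / (48·E·I).
Convert to SI units:
  P = 59 kN = 59000 N
  E = 130 GPa = 1.3 × 10¹¹ Pa
Substitute:
  delta = (59000 × 2.3^3) / (48 × (1.3 × 10¹¹) × 0.00039)
  delta = 0.000295 m
Convert: delta = 0.000295 m = 0.295 mm
Final answer: delta = 0.295 mm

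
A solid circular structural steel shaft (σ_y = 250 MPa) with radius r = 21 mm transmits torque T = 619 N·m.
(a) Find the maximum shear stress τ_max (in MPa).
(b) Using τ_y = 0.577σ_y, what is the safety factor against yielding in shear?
(a) For a solid circular shaft, τ_max = T·r/J with J = π·r^4/2, i.e. τ_max = 2·T / (π·r^3). Convert r = 21 mm = 0.021 m.
  τ_max = (2 × 619) / (π × 0.021^3) = 4.255 × 10⁷ Pa = 42.55 MPa
(b) τ_y = 0.577 × 250 = 144.25 MPa
  SF = τ_y/τ_max = 144.25 / 42.55 = 3.39
Final answer: (a) τ_max = 42.55 MPa, (b) SF = 3.39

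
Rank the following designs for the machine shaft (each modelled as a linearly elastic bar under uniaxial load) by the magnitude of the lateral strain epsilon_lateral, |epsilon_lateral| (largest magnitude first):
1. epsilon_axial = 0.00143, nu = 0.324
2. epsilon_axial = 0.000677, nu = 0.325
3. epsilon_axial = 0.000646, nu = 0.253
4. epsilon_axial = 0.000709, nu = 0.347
Model: a linearly elastic bar under uniaxial load, so epsilon_lateral = -nu·epsilon_axial (SI units).
  Case 1: epsilon_lateral = -(0.324 × 0.00143) = -0.0004633
  Case 2: epsilon_lateral = -(0.325 × 0.000677) = -0.00022
  Case 3: epsilon_lateral = -(0.253 × 0.000646) = -0.0001634
  Case 4: epsilon_lateral = -(0.347 × 0.000709) = -0.000246
Ordering by |epsilon_lateral|: 0.0004633 (case 1) > 0.000246 (case 4) > 0.00022 (case 2) > 0.0001634 (case 3)
Final answer: 1, 4, 2, 3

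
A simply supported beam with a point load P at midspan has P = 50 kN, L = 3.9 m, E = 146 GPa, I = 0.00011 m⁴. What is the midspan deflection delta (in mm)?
Model: a simply supported beam with a point load P at midspan, so delta = (P·L^3) / (48·E·I).
Convert to SI units:
  P = 50 kN = 50000 N
  E = 146 GPa = 1.46 × 10¹¹ Pa
Substitute:
  delta = (50000 × 3.9^3) / (48 × (1.46 × 10¹¹) × 0.00011)
  delta = 0.003847 m
Convert: delta = 0.003847 m = 3.847 mm
Final answer: delta = 3.847 mm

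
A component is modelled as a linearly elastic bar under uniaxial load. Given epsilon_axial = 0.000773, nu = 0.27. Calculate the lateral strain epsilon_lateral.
Model: a linearly elastic bar under uniaxial load, so epsilon_lateral = -nu·epsilon_axial.
Substitute:
  epsilon_lateral = -(0.27 × 0.000773)
  epsilon_lateral = -0.0002087
Final answer: epsilon_lateral = -0.0002087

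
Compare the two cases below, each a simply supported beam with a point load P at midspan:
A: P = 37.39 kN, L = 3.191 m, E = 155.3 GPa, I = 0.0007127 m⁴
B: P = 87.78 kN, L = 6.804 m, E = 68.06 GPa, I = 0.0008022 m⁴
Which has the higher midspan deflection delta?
Model: a simply supported beam with a point load P at midspan, so delta = (P·L^3) / (48·E·I) (SI units).
  A: delta = (37390 × 3.191^3) / (48 × (1.553 × 10¹¹) × 0.0007127) = 0.0002287 m = 0.2287 mm
  B: delta = (87780 × 6.804^3) / (48 × (6.806 × 10¹⁰) × 0.0008022) = 0.01055 m = 10.55 mm
10.55 mm > 0.2287 mm, so B is larger.
Final answer: B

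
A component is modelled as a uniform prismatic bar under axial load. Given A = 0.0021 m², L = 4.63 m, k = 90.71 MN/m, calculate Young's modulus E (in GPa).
Model: a uniform prismatic bar under axial load, so k = (A·E) / L.
Solve for E: E = (k·L) / A.
Convert to SI units:
  k = 90.71 MN/m = 9.071 × 10⁷ N/m
Substitute:
  E = ((9.071 × 10⁷) × 4.63) / 0.0021
  E = 2 × 10¹¹ Pa
Convert: E = 2 × 10¹¹ Pa = 200 GPa
Final answer: E = 200 GPa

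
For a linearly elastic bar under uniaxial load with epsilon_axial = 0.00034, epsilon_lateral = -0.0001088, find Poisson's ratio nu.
Model: a linearly elastic bar under uniaxial load, so epsilon_lateral = -nu·epsilon_axial.
Solve for nu: nu = -epsilon_lateral / epsilon_axial.
Substitute:
  nu = -(-0.0001088) / 0.00034
  nu = 0.32
Final answer: nu = 0.32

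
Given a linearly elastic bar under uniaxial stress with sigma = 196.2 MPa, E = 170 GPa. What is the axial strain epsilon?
Model: a linearly elastic bar under uniaxial stress, so epsilon = sigma / E.
Convert to SI units:
  sigma = 196.2 MPa = 1.962 × 10⁸ Pa
  E = 170 GPa = 1.7 × 10¹¹ Pa
Substitute:
  epsilon = (1.962 × 10⁸) / (1.7 × 10¹¹)
  epsilon = 0.001154
Final answer: epsilon = 0.001154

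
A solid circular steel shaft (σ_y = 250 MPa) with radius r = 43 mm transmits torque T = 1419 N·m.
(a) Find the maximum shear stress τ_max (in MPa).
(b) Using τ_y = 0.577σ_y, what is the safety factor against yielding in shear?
(a) For a solid circular shaft, τ_max = T·r/J with J = π·r^4/2, i.e. τ_max = 2·T / (π·r^3). Convert r = 43 mm = 0.043 m.
  τ_max = (2 × 1419) / (π × 0.043^3) = 1.136 × 10⁷ Pa = 11.36 MPa
(b) τ_y = 0.577 × 250 = 144.25 MPa
  SF = τ_y/τ_max = 144.25 / 11.36 = 12.7
Final answer: (a) τ_max = 11.36 MPa, (b) SF = 12.7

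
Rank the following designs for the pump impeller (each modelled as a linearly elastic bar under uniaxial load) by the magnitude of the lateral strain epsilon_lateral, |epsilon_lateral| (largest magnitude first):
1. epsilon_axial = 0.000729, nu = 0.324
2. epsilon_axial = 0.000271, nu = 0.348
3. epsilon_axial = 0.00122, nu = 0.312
Model: a linearly elastic bar under uniaxial load, so epsilon_lateral = -nu·epsilon_axial (SI units).
  Case 1: epsilon_lateral = -(0.324 × 0.000729) = -0.0002362
  Case 2: epsilon_lateral = -(0.348 × 0.000271) = -9.431 × 10⁻⁵
  Case 3: epsilon_lateral = -(0.312 × 0.00122) = -0.0003806
Ordering by |epsilon_lateral|: 0.0003806 (case 3) > 0.0002362 (case 1) > 9.431 × 10⁻⁵ (case 2)
Final answer: 3, 1, 2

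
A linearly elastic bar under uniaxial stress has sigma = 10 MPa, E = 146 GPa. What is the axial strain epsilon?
Model: a linearly elastic bar under uniaxial stress, so epsilon = sigma / E.
Convert to SI units:
  sigma = 10 MPa = 1 × 10⁷ Pa
  E = 146 GPa = 1.46 × 10¹¹ Pa
Substitute:
  epsilon = (1 × 10⁷) / (1.46 × 10¹¹)
  epsilon = 6.849 × 10⁻⁵
Final answer: epsilon = 6.849 × 10⁻⁵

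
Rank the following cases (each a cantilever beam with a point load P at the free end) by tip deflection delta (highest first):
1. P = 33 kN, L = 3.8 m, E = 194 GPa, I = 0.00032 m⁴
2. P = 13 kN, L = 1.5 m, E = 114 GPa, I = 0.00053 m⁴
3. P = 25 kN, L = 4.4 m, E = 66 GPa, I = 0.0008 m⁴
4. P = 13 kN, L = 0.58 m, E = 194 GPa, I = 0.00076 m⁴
Model: a cantilever beam with a point load P at the free end, so delta = (P·L^3) / (3·E·I) (SI units).
  Case 1: delta = (33000 × 3.8^3) / (3 × (1.94 × 10¹¹) × 0.00032) = 0.009723 m = 9.723 mm
  Case 2: delta = (13000 × 1.5^3) / (3 × (1.14 × 10¹¹) × 0.00053) = 0.0002421 m = 0.2421 mm
  Case 3: delta = (25000 × 4.4^3) / (3 × (6.6 × 10¹⁰) × 0.0008) = 0.01344 m = 13.44 mm
  Case 4: delta = (13000 × 0.58^3) / (3 × (1.94 × 10¹¹) × 0.00076) = 5.734 × 10⁻⁶ m = 0.005734 mm
Ordering: 13.44 mm (case 3) > 9.723 mm (case 1) > 0.2421 mm (case 2) > 0.005734 mm (case 4)
Final answer: 3, 1, 2, 4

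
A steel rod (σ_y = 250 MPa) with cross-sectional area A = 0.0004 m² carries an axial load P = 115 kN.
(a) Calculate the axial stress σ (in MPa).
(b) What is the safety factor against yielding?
(a) Axial stress σ = P/A. Convert P = 115 kN = 115000 N.
  σ = 115000 / 0.0004 = 2.875 × 10⁸ Pa = 287.5 MPa
(b) Safety factor SF = σ_y/σ = 250 / 287.5 = 0.8696
Final answer: (a) σ = 287.5 MPa, (b) SF = 0.8696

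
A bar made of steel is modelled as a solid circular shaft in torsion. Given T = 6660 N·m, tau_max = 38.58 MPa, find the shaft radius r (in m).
Model: a solid circular shaft in torsion, so tau_max = (2·T) / (π·r^3).
Solve for r: r = ((2·T) / (π·tau_max))^(1/3).
Convert to SI units:
  tau_max = 38.58 MPa = 3.858 × 10⁷ Pa
Substitute:
  r = ((2 × 6660) / (π × (3.858 × 10⁷)))^(1/3)
  r = 0.0479 m
Final answer: r = 0.0479 m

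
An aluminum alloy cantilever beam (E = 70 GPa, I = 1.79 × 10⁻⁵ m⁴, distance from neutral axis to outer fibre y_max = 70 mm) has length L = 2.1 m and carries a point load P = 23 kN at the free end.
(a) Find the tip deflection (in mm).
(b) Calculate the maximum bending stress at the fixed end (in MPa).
(a) Tip deflection of a cantilever with an end point load: δ = P·L^3 / (3·E·I). Convert P = 23 kN = 23000 N, E = 70 GPa = 7 × 10¹⁰ Pa.
  δ = (23000 × 2.1^3) / (3 × (7 × 10¹⁰) × (1.79 × 10⁻⁵)) = 0.05666 m = 56.66 mm
(b) Maximum bending moment at the fixed end: M = P·L = 23000 × 2.1 = 48300 N·m. Convert y_max = 70 mm = 0.07 m.
  σ = M·y_max / I = (48300 × 0.07) / (1.79 × 10⁻⁵) = 1.889 × 10⁸ Pa = 188.9 MPa
Final answer: (a) δ = 56.66 mm, (b) σ = 188.9 MPa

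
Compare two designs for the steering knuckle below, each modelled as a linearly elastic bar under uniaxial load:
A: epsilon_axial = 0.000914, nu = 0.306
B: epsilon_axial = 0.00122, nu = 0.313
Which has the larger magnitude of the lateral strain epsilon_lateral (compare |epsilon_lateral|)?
Model: a linearly elastic bar under uniaxial load, so epsilon_lateral = -nu·epsilon_axial (SI units).
  A: epsilon_lateral = -(0.306 × 0.000914) = -0.0002797
  B: epsilon_lateral = -(0.313 × 0.00122) = -0.0003819
|epsilon_lateral|: A = 0.0002797, B = 0.0003819, so B is larger in magnitude.
Final answer: B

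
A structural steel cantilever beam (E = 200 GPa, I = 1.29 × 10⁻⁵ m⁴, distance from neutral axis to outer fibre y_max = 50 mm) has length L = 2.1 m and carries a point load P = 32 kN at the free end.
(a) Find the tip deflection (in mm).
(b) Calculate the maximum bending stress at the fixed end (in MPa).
(a) Tip deflection of a cantilever with an end point load: δ = P·L^3 / (3·E·I). Convert P = 32 kN = 32000 N, E = 200 GPa = 2 × 10¹¹ Pa.
  δ = (32000 × 2.1^3) / (3 × (2 × 10¹¹) × (1.29 × 10⁻⁵)) = 0.03829 m = 38.29 mm
(b) Maximum bending moment at the fixed end: M = P·L = 32000 × 2.1 = 67200 N·m. Convert y_max = 50 mm = 0.05 m.
  σ = M·y_max / I = (67200 × 0.05) / (1.29 × 10⁻⁵) = 2.605 × 10⁸ Pa = 260.5 MPa
Final answer: (a) δ = 38.29 mm, (b) σ = 260.5 MPa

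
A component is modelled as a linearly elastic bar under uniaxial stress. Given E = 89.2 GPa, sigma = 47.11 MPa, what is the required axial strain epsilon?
Model: a linearly elastic bar under uniaxial stress, so sigma = E·epsilon.
Solve for epsilon: epsilon = sigma / E.
Convert to SI units:
  E = 89.2 GPa = 8.92 × 10¹⁰ Pa
  sigma = 47.11 MPa = 4.711 × 10⁷ Pa
Substitute:
  epsilon = (4.711 × 10⁷) / (8.92 × 10¹⁰)
  epsilon = 0.0005281
Final answer: epsilon = 0.0005281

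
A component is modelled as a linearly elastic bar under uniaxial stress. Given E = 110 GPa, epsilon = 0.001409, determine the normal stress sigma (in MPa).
Model: a linearly elastic bar under uniaxial stress, so epsilon = sigma / E.
Solve for sigma: sigma = epsilon·E.
Convert to SI units:
  E = 110 GPa = 1.1 × 10¹¹ Pa
Substitute:
  sigma = 0.001409 × (1.1 × 10¹¹)
  sigma = 1.55 × 10⁸ Pa
Convert: sigma = 1.55 × 10⁸ Pa = 155 MPa
Final answer: sigma = 155 MPa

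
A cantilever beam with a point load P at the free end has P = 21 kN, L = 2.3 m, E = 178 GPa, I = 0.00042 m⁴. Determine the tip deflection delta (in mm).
Model: a cantilever beam with a point load P at the free end, so delta = (P·L^3) / (3·E·I).
Convert to SI units:
  P = 21 kN = 21000 N
  E = 178 GPa = 1.78 × 10¹¹ Pa
Substitute:
  delta = (21000 × 2.3^3) / (3 × (1.78 × 10¹¹) × 0.00042)
  delta = 0.001139 m
Convert: delta = 0.001139 m = 1.139 mm
Final answer: delta = 1.139 mm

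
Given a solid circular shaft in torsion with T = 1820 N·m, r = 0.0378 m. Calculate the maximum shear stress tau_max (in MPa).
Model: a solid circular shaft in torsion, so tau_max = (2·T) / (π·r^3).
Substitute:
  tau_max = (2 × 1820) / (π × 0.0378^3)
  tau_max = 2.145 × 10⁷ Pa
Convert: tau_max = 2.145 × 10⁷ Pa = 21.45 MPa
Final answer: tau_max = 21.45 MPa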